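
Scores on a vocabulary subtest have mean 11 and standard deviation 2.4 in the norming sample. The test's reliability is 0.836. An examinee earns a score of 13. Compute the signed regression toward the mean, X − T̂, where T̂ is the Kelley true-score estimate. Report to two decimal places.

T̂ = ρX + (1 − ρ)μ
  = 0.836 × 13 + 0.164 × 11
  = 10.868 + 1.804
  = 12.6720
  ≈ 12.672
X − T̂ = 13 − 12.672 = 0.328 → 0.33

0.33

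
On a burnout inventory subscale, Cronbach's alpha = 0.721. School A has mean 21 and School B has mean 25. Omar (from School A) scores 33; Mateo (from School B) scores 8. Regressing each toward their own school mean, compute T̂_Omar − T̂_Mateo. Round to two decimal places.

T̂_Omar = 0.721(33) + 0.279(21) = 29.6520
T̂_Mateo = 0.721(8) + 0.279(25) = 12.7430
Difference = 29.6520 − 12.7430 = 16.9090

16.91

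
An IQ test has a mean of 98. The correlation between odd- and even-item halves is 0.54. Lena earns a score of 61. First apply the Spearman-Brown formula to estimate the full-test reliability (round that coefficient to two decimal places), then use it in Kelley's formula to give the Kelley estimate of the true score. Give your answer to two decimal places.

Spearman-Brown: ρ = 2r/(1 + r) = 2(0.54)/(1 + 0.54) = 1.080/1.54 = 0.7013 → 0.70
T̂ = 0.70(61) + 0.30(98) = 42.70 + 29.40 = 72.100 → 72.10

72.10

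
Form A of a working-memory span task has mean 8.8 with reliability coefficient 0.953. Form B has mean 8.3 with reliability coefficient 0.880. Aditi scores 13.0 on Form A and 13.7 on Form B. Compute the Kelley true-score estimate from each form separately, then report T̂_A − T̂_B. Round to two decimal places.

T̂_A = 0.953(13.0) + 0.047(8.8) = 12.8026
T̂_B = 0.880(13.7) + 0.120(8.3) = 13.0520
T̂_A − T̂_B = -0.2494

-0.25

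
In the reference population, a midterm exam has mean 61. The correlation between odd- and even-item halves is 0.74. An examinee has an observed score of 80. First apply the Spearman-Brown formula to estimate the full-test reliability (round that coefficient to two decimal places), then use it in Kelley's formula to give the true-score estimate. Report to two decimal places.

Spearman-Brown: ρ = 2r/(1 + r) = 2(0.74)/(1 + 0.74) = 1.480/1.74 = 0.8506 → 0.85
T̂ = ρX + (1 − ρ)μ
  = 0.85 × 80 + 0.15 × 61
  = 68.00 + 9.15
  = 77.150
  ≈ 77.15

77.15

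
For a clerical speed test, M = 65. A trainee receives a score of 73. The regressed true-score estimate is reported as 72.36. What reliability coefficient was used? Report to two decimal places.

T̂ = ρX + (1 − ρ)μ  ⇒  T̂ − μ = ρ(X − μ)
ρ = (T̂ − μ)/(X − μ) = (72.36 − 65) / (73 − 65) = 7.36 / 8.0 = 0.9200

0.92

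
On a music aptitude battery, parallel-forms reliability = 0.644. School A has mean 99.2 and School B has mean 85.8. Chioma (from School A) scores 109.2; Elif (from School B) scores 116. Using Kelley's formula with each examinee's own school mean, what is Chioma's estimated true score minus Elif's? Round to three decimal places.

0.391

T̂_Chioma = 0.644(109.2) + 0.356(99.2) = 105.64000
T̂_Elif = 0.644(116) + 0.356(85.8) = 105.24880
Difference = 105.64000 − 105.24880 = 0.39120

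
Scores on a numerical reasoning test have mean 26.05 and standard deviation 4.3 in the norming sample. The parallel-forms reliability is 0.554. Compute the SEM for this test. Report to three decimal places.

SEM = SD · √(1 − ρ) = 4.3 × √0.446 = 4.3 × 0.6678 = 2.8717

2.872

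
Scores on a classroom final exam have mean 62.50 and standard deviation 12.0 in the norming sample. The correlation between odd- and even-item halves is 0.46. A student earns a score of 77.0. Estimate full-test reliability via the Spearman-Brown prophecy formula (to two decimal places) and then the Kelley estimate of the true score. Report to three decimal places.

71.635

Spearman-Brown: ρ = 2r/(1 + r) = 2(0.46)/(1 + 0.46) = 0.920/1.46 = 0.6301 → 0.63
T̂ = 0.63(77.0) + 0.37(62.50) = 48.510 + 23.1250 = 71.6350 → 71.635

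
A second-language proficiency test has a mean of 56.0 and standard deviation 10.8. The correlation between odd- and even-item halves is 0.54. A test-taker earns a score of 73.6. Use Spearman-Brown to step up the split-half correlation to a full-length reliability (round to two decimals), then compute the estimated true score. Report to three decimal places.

68.320

Spearman-Brown: ρ = 2r/(1 + r) = 2(0.54)/(1 + 0.54) = 1.080/1.54 = 0.7013 → 0.70
Regress the observed score toward the mean by the unreliability: T̂ = 0.70·73.6 + 0.30·56.0 = 51.520 + 16.800 = 68.3200.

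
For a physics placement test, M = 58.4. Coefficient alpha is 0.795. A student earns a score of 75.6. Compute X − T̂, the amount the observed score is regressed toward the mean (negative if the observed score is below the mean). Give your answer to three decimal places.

T̂ = ρX + (1 − ρ)μ
  = 0.795 × 75.6 + 0.205 × 58.4
  = 60.1020 + 11.9720
  = 72.07400
  ≈ 72.0740
X − T̂ = 75.6 − 72.0740 = 3.5260 → 3.526

3.526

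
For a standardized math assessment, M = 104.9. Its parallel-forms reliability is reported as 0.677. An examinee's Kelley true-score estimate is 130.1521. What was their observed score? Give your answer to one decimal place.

T̂ = ρX + (1 − ρ)μ  ⇒  X = (T̂ − (1 − ρ)μ) / ρ
X = (130.1521 − 0.323 × 104.9) / 0.677 = (130.1521 − 33.8827) / 0.677 = 96.2694 / 0.677 = 142.200

142.2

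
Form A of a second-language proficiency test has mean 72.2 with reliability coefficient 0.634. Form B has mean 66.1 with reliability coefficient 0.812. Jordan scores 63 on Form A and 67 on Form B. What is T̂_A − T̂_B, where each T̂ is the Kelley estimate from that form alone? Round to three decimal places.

-0.464

T̂_A = 0.634(63) + 0.366(72.2) = 66.36720
T̂_B = 0.812(67) + 0.188(66.1) = 66.83080
T̂_A − T̂_B = -0.46360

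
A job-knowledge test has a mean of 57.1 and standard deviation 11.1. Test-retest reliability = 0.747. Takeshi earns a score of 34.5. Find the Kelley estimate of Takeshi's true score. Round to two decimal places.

T̂ = 0.747(34.5) + 0.253(57.1) = 25.7715 + 14.4463 = 40.218 → 40.22

40.22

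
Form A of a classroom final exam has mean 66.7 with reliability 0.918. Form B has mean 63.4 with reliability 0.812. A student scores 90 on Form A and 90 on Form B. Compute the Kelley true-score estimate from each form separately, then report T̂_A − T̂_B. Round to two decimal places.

3.09

T̂_A = 0.918(90) + 0.082(66.7) = 88.0894
T̂_B = 0.812(90) + 0.188(63.4) = 84.9992
T̂_A − T̂_B = 3.0902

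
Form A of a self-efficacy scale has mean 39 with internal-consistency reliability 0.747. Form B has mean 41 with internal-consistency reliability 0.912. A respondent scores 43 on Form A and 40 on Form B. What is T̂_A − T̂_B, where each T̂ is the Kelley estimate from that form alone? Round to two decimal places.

T̂_A = 0.747(43) + 0.253(39) = 41.9880
T̂_B = 0.912(40) + 0.088(41) = 40.0880
T̂_A − T̂_B = 1.9000

1.90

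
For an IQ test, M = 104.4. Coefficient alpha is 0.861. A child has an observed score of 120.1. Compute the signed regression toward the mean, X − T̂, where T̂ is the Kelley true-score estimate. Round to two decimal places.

T̂ = 0.861(120.1) + 0.139(104.4) = 103.4061 + 14.5116 = 117.9177 → 117.918
X − T̂ = 120.1 − 117.918 = 2.182 → 2.18

2.18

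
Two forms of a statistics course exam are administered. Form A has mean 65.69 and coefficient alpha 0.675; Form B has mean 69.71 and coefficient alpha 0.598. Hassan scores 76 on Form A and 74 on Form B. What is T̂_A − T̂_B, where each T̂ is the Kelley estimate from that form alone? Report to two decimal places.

T̂_A = 0.675(76) + 0.325(65.69) = 72.6492
T̂_B = 0.598(74) + 0.402(69.71) = 72.2754
T̂_A − T̂_B = 0.3738

0.37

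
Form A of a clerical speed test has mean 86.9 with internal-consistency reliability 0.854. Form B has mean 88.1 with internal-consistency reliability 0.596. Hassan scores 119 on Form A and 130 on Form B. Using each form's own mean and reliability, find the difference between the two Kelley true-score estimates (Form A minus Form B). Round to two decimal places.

T̂_A = 0.854(119) + 0.146(86.9) = 114.3134
T̂_B = 0.596(130) + 0.404(88.1) = 113.0724
T̂_A − T̂_B = 1.2410

1.24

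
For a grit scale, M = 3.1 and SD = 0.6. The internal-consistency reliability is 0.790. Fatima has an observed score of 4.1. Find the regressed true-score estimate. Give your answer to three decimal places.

T̂ = 0.790(4.1) + 0.210(3.1) = 3.2390 + 0.6510 = 3.8900 → 3.890

3.890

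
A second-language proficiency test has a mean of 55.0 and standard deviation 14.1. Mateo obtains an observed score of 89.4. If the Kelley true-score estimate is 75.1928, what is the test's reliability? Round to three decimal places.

T̂ = ρX + (1 − ρ)μ  ⇒  T̂ − μ = ρ(X − μ)
ρ = (T̂ − μ)/(X − μ) = (75.1928 − 55.0) / (89.4 − 55.0) = 20.1928 / 34.4 = 0.58700

0.587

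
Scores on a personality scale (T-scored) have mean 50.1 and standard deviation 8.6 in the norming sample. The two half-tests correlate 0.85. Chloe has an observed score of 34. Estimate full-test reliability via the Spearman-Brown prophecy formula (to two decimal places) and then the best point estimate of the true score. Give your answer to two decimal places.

Spearman-Brown: ρ = 2r/(1 + r) = 2(0.85)/(1 + 0.85) = 1.700/1.85 = 0.9189 → 0.92
T̂ = 0.92(34) + 0.08(50.1) = 31.28 + 4.008 = 35.288 → 35.29

35.29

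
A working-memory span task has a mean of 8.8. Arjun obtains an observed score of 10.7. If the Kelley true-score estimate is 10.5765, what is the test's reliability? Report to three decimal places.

0.935

T̂ = ρX + (1 − ρ)μ  ⇒  T̂ − μ = ρ(X − μ)
ρ = (T̂ − μ)/(X − μ) = (10.5765 − 8.8) / (10.7 − 8.8) = 1.7765 / 1.9 = 0.93500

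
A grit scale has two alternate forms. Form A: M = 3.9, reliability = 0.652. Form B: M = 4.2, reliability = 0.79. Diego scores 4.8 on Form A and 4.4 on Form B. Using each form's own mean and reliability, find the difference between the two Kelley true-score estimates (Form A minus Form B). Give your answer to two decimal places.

0.13

T̂_A = 0.652(4.8) + 0.348(3.9) = 4.4868
T̂_B = 0.79(4.4) + 0.21(4.2) = 4.3580
T̂_A − T̂_B = 0.1288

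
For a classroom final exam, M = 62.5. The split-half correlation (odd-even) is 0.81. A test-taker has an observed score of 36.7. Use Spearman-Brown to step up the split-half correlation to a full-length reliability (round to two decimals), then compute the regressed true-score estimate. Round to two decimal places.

Spearman-Brown: ρ = 2r/(1 + r) = 2(0.81)/(1 + 0.81) = 1.620/1.81 = 0.8950 → 0.90
Regress the observed score toward the mean by the unreliability: T̂ = 0.90·36.7 + 0.10·62.5 = 33.030 + 6.250 = 39.280.

39.28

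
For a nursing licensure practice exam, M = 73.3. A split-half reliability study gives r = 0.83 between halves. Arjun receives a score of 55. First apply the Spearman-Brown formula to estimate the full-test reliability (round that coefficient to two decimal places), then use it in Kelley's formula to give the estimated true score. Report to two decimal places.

Spearman-Brown: ρ = 2r/(1 + r) = 2(0.83)/(1 + 0.83) = 1.660/1.83 = 0.9071 → 0.91
Weight the observed score by reliability and the mean by (1 − reliability): T̂ = 0.91·55 + 0.09·73.3 = 50.05 + 6.597 = 56.647.

56.65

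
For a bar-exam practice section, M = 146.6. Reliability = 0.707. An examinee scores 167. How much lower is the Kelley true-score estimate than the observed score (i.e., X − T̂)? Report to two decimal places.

5.98

T̂ = ρX + (1 − ρ)μ
  = 0.707 × 167 + 0.293 × 146.6
  = 118.069 + 42.9538
  = 161.0228
  ≈ 161.023
X − T̂ = 167 − 161.023 = 5.977 → 5.98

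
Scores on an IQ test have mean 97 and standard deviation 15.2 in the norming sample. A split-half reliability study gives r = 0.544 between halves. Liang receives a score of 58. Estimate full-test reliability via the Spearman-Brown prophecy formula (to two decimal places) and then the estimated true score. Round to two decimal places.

Spearman-Brown: ρ = 2r/(1 + r) = 2(0.544)/(1 + 0.544) = 1.0880/1.544 = 0.7047 → 0.70
T̂ = 0.70(58) + 0.30(97) = 40.60 + 29.10 = 69.700 → 69.70

69.70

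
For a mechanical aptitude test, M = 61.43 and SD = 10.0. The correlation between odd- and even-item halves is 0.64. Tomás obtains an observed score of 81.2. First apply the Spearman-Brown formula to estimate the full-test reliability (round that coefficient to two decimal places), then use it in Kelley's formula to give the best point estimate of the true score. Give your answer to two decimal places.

76.85

Spearman-Brown: ρ = 2r/(1 + r) = 2(0.64)/(1 + 0.64) = 1.280/1.64 = 0.7805 → 0.78
Kelley's formula gives T̂ = 0.78·81.2 + 0.22·61.43 = 63.336 + 13.5146 = 76.851.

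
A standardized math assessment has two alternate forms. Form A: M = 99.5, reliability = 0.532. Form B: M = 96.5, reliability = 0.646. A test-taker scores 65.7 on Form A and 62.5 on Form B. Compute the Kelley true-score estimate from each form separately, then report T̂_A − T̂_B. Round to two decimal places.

T̂_A = 0.532(65.7) + 0.468(99.5) = 81.5184
T̂_B = 0.646(62.5) + 0.354(96.5) = 74.5360
T̂_A − T̂_B = 6.9824

6.98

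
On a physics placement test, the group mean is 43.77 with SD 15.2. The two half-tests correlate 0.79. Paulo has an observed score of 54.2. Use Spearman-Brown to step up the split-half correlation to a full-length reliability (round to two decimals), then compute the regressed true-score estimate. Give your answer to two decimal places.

52.95

Spearman-Brown: ρ = 2r/(1 + r) = 2(0.79)/(1 + 0.79) = 1.580/1.79 = 0.8827 → 0.88
Regress the observed score toward the mean by the unreliability: T̂ = 0.88·54.2 + 0.12·43.77 = 47.696 + 5.2524 = 52.948.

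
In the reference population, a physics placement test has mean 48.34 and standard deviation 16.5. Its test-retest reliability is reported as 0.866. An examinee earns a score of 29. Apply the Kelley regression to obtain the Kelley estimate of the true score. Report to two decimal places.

31.59

T̂ = 0.866(29) + 0.134(48.34) = 25.114 + 6.47756 = 31.592 → 31.59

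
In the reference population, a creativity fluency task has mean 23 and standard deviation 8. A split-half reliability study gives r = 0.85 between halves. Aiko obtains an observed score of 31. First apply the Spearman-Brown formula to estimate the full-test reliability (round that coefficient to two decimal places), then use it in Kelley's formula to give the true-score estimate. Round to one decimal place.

30.4

Spearman-Brown: ρ = 2r/(1 + r) = 2(0.85)/(1 + 0.85) = 1.700/1.85 = 0.9189 → 0.92
T̂ = 0.92(31) + 0.08(23) = 28.52 + 1.84 = 30.36 → 30.4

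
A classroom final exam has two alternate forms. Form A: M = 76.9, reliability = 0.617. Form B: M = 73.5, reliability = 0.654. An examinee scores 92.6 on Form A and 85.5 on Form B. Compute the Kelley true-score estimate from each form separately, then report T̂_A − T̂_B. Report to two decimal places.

T̂_A = 0.617(92.6) + 0.383(76.9) = 86.5869
T̂_B = 0.654(85.5) + 0.346(73.5) = 81.3480
T̂_A − T̂_B = 5.2389

5.24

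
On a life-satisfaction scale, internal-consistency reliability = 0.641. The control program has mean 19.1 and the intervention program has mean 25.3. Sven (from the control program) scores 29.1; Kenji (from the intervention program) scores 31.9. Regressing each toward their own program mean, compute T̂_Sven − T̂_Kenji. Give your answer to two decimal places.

T̂_Sven = 0.641(29.1) + 0.359(19.1) = 25.5100
T̂_Kenji = 0.641(31.9) + 0.359(25.3) = 29.5306
Difference = 25.5100 − 29.5306 = -4.0206

-4.02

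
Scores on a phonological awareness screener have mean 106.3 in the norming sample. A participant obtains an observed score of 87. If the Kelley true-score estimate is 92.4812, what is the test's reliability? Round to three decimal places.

0.716

T̂ = ρX + (1 − ρ)μ  ⇒  T̂ − μ = ρ(X − μ)
ρ = (T̂ − μ)/(X − μ) = (92.4812 − 106.3) / (87 − 106.3) = -13.8188 / -19.3 = 0.71600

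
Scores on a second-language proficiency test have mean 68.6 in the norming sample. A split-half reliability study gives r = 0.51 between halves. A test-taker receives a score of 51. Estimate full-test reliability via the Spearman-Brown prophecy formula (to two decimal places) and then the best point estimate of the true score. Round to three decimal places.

56.632

Spearman-Brown: ρ = 2r/(1 + r) = 2(0.51)/(1 + 0.51) = 1.020/1.51 = 0.6755 → 0.68
Kelley's formula gives T̂ = 0.68·51 + 0.32·68.6 = 34.68 + 21.952 = 56.6320.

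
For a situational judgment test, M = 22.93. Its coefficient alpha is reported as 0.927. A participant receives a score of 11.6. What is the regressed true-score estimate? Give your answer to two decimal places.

12.43

T̂ = ρX + (1 − ρ)μ
  = 0.927 × 11.6 + 0.073 × 22.93
  = 10.7532 + 1.67389
  = 12.427
  ≈ 12.43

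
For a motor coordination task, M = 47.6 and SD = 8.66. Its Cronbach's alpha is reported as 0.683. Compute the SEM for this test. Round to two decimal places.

4.88

SEM = SD · √(1 − ρ) = 8.66 × √0.317 = 8.66 × 0.5630 = 4.876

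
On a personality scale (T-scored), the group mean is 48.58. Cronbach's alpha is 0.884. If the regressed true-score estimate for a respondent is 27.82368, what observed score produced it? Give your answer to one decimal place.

T̂ = ρX + (1 − ρ)μ  ⇒  X = (T̂ − (1 − ρ)μ) / ρ
X = (27.82368 − 0.116 × 48.58) / 0.884 = (27.82368 − 5.63528) / 0.884 = 22.18840 / 0.884 = 25.100

25.1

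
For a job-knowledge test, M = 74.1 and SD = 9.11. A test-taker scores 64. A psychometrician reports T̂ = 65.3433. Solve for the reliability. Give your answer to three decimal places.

T̂ = ρX + (1 − ρ)μ  ⇒  T̂ − μ = ρ(X − μ)
ρ = (T̂ − μ)/(X − μ) = (65.3433 − 74.1) / (64 − 74.1) = -8.7567 / -10.1 = 0.86700

0.867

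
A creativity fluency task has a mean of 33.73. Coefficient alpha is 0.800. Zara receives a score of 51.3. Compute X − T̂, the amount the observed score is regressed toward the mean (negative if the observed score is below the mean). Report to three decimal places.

3.514

T̂ = 0.800(51.3) + 0.200(33.73) = 41.0400 + 6.74600 = 47.78600 → 47.7860
X − T̂ = 51.3 − 47.7860 = 3.5140 → 3.514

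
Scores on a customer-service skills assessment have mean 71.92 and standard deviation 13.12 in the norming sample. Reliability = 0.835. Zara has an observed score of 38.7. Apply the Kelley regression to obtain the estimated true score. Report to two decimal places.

44.18

T̂ = ρX + (1 − ρ)μ
  = 0.835 × 38.7 + 0.165 × 71.92
  = 32.3145 + 11.86680
  = 44.181
  ≈ 44.18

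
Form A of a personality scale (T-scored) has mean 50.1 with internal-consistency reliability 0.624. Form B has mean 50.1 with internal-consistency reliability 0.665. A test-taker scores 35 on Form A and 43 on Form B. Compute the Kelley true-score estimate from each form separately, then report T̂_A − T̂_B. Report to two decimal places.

T̂_A = 0.624(35) + 0.376(50.1) = 40.6776
T̂_B = 0.665(43) + 0.335(50.1) = 45.3785
T̂_A − T̂_B = -4.7009

-4.70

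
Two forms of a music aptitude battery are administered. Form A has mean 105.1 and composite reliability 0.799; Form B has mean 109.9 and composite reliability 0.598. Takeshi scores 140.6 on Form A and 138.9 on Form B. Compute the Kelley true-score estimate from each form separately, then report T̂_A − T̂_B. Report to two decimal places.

T̂_A = 0.799(140.6) + 0.201(105.1) = 133.4645
T̂_B = 0.598(138.9) + 0.402(109.9) = 127.2420
T̂_A − T̂_B = 6.2225

6.22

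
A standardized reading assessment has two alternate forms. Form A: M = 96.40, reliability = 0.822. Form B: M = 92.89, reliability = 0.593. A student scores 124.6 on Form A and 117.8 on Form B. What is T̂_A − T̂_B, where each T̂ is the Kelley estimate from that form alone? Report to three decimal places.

T̂_A = 0.822(124.6) + 0.178(96.40) = 119.58040
T̂_B = 0.593(117.8) + 0.407(92.89) = 107.66163
T̂_A − T̂_B = 11.91877

11.919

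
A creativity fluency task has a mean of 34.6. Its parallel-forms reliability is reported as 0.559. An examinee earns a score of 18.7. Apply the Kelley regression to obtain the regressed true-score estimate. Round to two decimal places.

T̂ = ρX + (1 − ρ)μ
  = 0.559 × 18.7 + 0.441 × 34.6
  = 10.4533 + 15.2586
  = 25.712
  ≈ 25.71

25.71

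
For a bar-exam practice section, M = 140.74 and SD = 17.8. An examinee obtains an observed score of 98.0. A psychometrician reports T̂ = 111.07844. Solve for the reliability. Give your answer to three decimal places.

T̂ = ρX + (1 − ρ)μ  ⇒  T̂ − μ = ρ(X − μ)
ρ = (T̂ − μ)/(X − μ) = (111.07844 − 140.74) / (98.0 − 140.74) = -29.66156 / -42.74 = 0.69400

0.694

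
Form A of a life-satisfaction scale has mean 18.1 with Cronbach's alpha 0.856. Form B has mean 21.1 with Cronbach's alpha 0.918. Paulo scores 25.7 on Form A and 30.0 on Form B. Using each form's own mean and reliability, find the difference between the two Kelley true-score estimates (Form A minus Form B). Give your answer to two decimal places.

-4.66

T̂_A = 0.856(25.7) + 0.144(18.1) = 24.6056
T̂_B = 0.918(30.0) + 0.082(21.1) = 29.2702
T̂_A − T̂_B = -4.6646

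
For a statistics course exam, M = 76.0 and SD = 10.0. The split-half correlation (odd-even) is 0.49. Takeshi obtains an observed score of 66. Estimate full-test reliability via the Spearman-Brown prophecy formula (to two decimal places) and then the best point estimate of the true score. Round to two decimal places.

Spearman-Brown: ρ = 2r/(1 + r) = 2(0.49)/(1 + 0.49) = 0.980/1.49 = 0.6577 → 0.66
T̂ = ρX + (1 − ρ)μ
  = 0.66 × 66 + 0.34 × 76.0
  = 43.56 + 25.840
  = 69.400
  ≈ 69.40

69.40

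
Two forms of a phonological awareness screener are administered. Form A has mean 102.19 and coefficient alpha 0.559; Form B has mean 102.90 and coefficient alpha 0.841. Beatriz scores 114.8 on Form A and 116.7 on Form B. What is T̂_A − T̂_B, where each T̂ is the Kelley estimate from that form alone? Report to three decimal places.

T̂_A = 0.559(114.8) + 0.441(102.19) = 109.23899
T̂_B = 0.841(116.7) + 0.159(102.90) = 114.50580
T̂_A − T̂_B = -5.26681

-5.267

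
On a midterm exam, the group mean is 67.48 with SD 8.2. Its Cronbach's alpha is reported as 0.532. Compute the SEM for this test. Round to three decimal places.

SEM = SD · √(1 − ρ) = 8.2 × √0.468 = 8.2 × 0.6841 = 5.6097

5.610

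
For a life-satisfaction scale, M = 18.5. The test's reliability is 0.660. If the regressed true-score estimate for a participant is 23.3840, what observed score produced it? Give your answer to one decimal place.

25.9

T̂ = ρX + (1 − ρ)μ  ⇒  X = (T̂ − (1 − ρ)μ) / ρ
X = (23.3840 − 0.340 × 18.5) / 0.660 = (23.3840 − 6.2900) / 0.660 = 17.0940 / 0.660 = 25.900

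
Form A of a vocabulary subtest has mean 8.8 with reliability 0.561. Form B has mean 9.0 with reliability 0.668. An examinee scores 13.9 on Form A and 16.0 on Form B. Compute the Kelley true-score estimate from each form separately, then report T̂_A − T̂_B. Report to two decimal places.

-2.01

T̂_A = 0.561(13.9) + 0.439(8.8) = 11.6611
T̂_B = 0.668(16.0) + 0.332(9.0) = 13.6760
T̂_A − T̂_B = -2.0149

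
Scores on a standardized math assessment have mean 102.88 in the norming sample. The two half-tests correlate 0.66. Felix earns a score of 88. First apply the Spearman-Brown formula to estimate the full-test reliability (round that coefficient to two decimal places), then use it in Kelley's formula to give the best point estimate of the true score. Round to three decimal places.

Spearman-Brown: ρ = 2r/(1 + r) = 2(0.66)/(1 + 0.66) = 1.320/1.66 = 0.7952 → 0.80
T̂ = ρX + (1 − ρ)μ
  = 0.80 × 88 + 0.20 × 102.88
  = 70.40 + 20.5760
  = 90.9760
  ≈ 90.976

90.976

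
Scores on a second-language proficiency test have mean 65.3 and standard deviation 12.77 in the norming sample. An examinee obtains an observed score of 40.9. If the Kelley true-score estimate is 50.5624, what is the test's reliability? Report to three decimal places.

T̂ = ρX + (1 − ρ)μ  ⇒  T̂ − μ = ρ(X − μ)
ρ = (T̂ − μ)/(X − μ) = (50.5624 − 65.3) / (40.9 − 65.3) = -14.7376 / -24.4 = 0.60400

0.604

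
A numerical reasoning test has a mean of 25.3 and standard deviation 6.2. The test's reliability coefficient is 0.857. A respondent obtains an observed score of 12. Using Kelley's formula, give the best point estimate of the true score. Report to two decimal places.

T̂ = ρX + (1 − ρ)μ
  = 0.857 × 12 + 0.143 × 25.3
  = 10.284 + 3.6179
  = 13.902
  ≈ 13.90

13.90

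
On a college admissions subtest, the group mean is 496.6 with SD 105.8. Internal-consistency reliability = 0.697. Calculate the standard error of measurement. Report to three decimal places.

58.238

SEM = SD · √(1 − ρ) = 105.8 × √0.303 = 105.8 × 0.5505 = 58.2381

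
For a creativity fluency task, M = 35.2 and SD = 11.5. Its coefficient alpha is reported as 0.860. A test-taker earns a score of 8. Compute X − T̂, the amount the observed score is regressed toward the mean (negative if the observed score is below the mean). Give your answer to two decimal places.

T̂ = 0.860(8) + 0.140(35.2) = 6.880 + 4.9280 = 11.8080 → 11.808
X − T̂ = 8 − 11.808 = -3.808 → -3.81

-3.81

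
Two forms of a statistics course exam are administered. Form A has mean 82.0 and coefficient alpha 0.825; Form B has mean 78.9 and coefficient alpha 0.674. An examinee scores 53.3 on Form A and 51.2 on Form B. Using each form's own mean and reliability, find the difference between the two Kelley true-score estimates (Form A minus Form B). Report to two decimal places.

T̂_A = 0.825(53.3) + 0.175(82.0) = 58.3225
T̂_B = 0.674(51.2) + 0.326(78.9) = 60.2302
T̂_A − T̂_B = -1.9077

-1.91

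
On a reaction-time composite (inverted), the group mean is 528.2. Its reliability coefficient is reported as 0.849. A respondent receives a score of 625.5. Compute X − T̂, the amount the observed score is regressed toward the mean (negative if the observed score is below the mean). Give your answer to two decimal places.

T̂ = ρX + (1 − ρ)μ
  = 0.849 × 625.5 + 0.151 × 528.2
  = 531.0495 + 79.7582
  = 610.8077
  ≈ 610.808
X − T̂ = 625.5 − 610.808 = 14.692 → 14.69

14.69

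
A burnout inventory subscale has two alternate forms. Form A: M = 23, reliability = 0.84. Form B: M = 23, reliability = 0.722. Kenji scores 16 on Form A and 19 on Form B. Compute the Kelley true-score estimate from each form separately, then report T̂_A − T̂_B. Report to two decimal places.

-2.99

T̂_A = 0.84(16) + 0.16(23) = 17.1200
T̂_B = 0.722(19) + 0.278(23) = 20.1120
T̂_A − T̂_B = -2.9920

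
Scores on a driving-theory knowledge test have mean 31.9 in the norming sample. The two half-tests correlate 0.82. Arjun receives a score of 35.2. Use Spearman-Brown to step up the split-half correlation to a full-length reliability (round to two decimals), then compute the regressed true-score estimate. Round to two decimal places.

34.87

Spearman-Brown: ρ = 2r/(1 + r) = 2(0.82)/(1 + 0.82) = 1.640/1.82 = 0.9011 → 0.90
Weight the observed score by reliability and the mean by (1 − reliability): T̂ = 0.90·35.2 + 0.10·31.9 = 31.680 + 3.190 = 34.870.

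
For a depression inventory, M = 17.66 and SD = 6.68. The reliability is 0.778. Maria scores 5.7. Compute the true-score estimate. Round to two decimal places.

8.36

T̂ = 0.778(5.7) + 0.222(17.66) = 4.4346 + 3.92052 = 8.355 → 8.36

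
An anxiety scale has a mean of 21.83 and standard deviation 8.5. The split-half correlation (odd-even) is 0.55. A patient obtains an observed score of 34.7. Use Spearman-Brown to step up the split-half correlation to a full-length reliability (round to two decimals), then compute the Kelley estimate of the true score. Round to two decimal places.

Spearman-Brown: ρ = 2r/(1 + r) = 2(0.55)/(1 + 0.55) = 1.100/1.55 = 0.7097 → 0.71
T̂ = ρX + (1 − ρ)μ
  = 0.71 × 34.7 + 0.29 × 21.83
  = 24.637 + 6.3307
  = 30.968
  ≈ 30.97

30.97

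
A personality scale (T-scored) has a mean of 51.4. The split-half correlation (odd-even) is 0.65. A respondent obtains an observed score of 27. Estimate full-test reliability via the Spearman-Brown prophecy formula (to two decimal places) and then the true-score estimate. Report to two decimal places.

Spearman-Brown: ρ = 2r/(1 + r) = 2(0.65)/(1 + 0.65) = 1.300/1.65 = 0.7879 → 0.79
T̂ = ρX + (1 − ρ)μ
  = 0.79 × 27 + 0.21 × 51.4
  = 21.33 + 10.794
  = 32.124
  ≈ 32.12

32.12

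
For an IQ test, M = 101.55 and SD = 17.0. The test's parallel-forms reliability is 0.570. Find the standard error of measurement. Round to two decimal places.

11.15

SEM = SD · √(1 − ρ) = 17.0 × √0.430 = 17.0 × 0.6557 = 11.148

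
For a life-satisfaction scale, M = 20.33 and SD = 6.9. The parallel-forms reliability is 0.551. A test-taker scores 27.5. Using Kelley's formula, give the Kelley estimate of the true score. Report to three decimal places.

T̂ = ρX + (1 − ρ)μ
  = 0.551 × 27.5 + 0.449 × 20.33
  = 15.1525 + 9.12817
  = 24.2807
  ≈ 24.281

24.281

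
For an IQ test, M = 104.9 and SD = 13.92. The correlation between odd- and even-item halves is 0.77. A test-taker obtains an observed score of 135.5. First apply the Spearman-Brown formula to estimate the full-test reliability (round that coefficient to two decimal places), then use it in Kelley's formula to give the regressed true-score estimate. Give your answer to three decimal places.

131.522

Spearman-Brown: ρ = 2r/(1 + r) = 2(0.77)/(1 + 0.77) = 1.540/1.77 = 0.8701 → 0.87
Kelley's formula gives T̂ = 0.87·135.5 + 0.13·104.9 = 117.885 + 13.637 = 131.5220.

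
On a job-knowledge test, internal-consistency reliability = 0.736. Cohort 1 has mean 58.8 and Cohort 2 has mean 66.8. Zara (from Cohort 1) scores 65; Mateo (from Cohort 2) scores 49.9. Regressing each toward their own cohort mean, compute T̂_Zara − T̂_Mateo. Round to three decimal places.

T̂_Zara = 0.736(65) + 0.264(58.8) = 63.36320
T̂_Mateo = 0.736(49.9) + 0.264(66.8) = 54.36160
Difference = 63.36320 − 54.36160 = 9.00160

9.002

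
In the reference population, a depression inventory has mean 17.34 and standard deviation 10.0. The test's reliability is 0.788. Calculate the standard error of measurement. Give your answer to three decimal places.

4.604

SEM = SD · √(1 − ρ) = 10.0 × √0.212 = 10.0 × 0.4604 = 4.6043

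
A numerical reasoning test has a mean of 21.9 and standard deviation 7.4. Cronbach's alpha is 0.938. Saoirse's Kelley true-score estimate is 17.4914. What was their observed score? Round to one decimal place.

T̂ = ρX + (1 − ρ)μ  ⇒  X = (T̂ − (1 − ρ)μ) / ρ
X = (17.4914 − 0.062 × 21.9) / 0.938 = (17.4914 − 1.3578) / 0.938 = 16.1336 / 0.938 = 17.200

17.2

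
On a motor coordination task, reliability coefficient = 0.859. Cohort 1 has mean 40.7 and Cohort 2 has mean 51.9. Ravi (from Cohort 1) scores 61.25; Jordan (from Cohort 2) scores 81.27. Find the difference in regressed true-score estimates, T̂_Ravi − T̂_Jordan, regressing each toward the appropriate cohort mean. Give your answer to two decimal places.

T̂_Ravi = 0.859(61.25) + 0.141(40.7) = 58.3524
T̂_Jordan = 0.859(81.27) + 0.141(51.9) = 77.1288
Difference = 58.3524 − 77.1288 = -18.7764

-18.78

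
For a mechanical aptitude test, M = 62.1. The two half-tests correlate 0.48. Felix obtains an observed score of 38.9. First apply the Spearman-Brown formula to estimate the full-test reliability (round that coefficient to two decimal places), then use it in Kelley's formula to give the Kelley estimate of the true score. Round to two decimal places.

47.02

Spearman-Brown: ρ = 2r/(1 + r) = 2(0.48)/(1 + 0.48) = 0.960/1.48 = 0.6486 → 0.65
T̂ = ρX + (1 − ρ)μ
  = 0.65 × 38.9 + 0.35 × 62.1
  = 25.285 + 21.735
  = 47.020
  ≈ 47.02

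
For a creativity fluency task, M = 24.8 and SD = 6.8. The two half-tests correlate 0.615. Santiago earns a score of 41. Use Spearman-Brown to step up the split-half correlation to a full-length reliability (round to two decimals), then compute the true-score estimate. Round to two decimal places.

Spearman-Brown: ρ = 2r/(1 + r) = 2(0.615)/(1 + 0.615) = 1.2300/1.615 = 0.7616 → 0.76
T̂ = 0.76(41) + 0.24(24.8) = 31.16 + 5.952 = 37.112 → 37.11

37.11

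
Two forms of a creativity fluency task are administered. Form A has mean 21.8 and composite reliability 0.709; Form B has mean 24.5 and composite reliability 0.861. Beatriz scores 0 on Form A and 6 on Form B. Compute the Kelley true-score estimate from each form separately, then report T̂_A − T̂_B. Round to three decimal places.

-2.228

T̂_A = 0.709(0) + 0.291(21.8) = 6.34380
T̂_B = 0.861(6) + 0.139(24.5) = 8.57150
T̂_A − T̂_B = -2.22770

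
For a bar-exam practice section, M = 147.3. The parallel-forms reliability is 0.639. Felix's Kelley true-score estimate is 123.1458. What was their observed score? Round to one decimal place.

T̂ = ρX + (1 − ρ)μ  ⇒  X = (T̂ − (1 − ρ)μ) / ρ
X = (123.1458 − 0.361 × 147.3) / 0.639 = (123.1458 − 53.1753) / 0.639 = 69.9705 / 0.639 = 109.500

109.5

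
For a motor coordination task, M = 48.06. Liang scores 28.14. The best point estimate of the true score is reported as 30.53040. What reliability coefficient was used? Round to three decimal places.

T̂ = ρX + (1 − ρ)μ  ⇒  T̂ − μ = ρ(X − μ)
ρ = (T̂ − μ)/(X − μ) = (30.53040 − 48.06) / (28.14 − 48.06) = -17.52960 / -19.92 = 0.88000

0.880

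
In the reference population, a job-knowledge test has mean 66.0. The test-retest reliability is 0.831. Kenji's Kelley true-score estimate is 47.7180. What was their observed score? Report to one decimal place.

44.0

T̂ = ρX + (1 − ρ)μ  ⇒  X = (T̂ − (1 − ρ)μ) / ρ
X = (47.7180 − 0.169 × 66.0) / 0.831 = (47.7180 − 11.1540) / 0.831 = 36.5640 / 0.831 = 44.000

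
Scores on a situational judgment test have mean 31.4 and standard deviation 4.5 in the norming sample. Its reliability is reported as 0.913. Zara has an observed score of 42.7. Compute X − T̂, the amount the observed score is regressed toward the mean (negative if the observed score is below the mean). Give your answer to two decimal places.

0.98

T̂ = ρX + (1 − ρ)μ
  = 0.913 × 42.7 + 0.087 × 31.4
  = 38.9851 + 2.7318
  = 41.7169
  ≈ 41.717
X − T̂ = 42.7 − 41.717 = 0.983 → 0.98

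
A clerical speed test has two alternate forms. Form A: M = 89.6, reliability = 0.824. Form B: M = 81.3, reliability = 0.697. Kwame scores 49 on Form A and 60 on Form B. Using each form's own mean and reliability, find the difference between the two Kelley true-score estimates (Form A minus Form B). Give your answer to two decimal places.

T̂_A = 0.824(49) + 0.176(89.6) = 56.1456
T̂_B = 0.697(60) + 0.303(81.3) = 66.4539
T̂_A − T̂_B = -10.3083

-10.31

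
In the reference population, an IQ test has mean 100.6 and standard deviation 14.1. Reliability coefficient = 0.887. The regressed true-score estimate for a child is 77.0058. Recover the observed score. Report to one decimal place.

74.0

T̂ = ρX + (1 − ρ)μ  ⇒  X = (T̂ − (1 − ρ)μ) / ρ
X = (77.0058 − 0.113 × 100.6) / 0.887 = (77.0058 − 11.3678) / 0.887 = 65.6380 / 0.887 = 74.000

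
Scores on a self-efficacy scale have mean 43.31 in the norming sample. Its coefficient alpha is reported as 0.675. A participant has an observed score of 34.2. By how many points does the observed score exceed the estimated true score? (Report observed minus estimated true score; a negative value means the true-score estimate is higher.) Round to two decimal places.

-2.96

Regress the observed score toward the mean by the unreliability: T̂ = 0.675·34.2 + 0.325·43.31 = 23.0850 + 14.07575 = 37.1608.
X − T̂ = 34.2 − 37.161 = -2.961 → -2.96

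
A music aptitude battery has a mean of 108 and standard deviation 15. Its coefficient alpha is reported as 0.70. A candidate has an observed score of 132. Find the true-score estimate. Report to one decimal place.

124.8

Weight the observed score by reliability and the mean by (1 − reliability): T̂ = 0.70·132 + 0.30·108 = 92.40 + 32.40 = 124.80.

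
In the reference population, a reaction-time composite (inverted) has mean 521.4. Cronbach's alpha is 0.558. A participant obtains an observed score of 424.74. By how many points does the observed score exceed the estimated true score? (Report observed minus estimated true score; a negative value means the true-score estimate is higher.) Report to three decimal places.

-42.724

Kelley's formula gives T̂ = 0.558·424.74 + 0.442·521.4 = 237.00492 + 230.4588 = 467.46372.
X − T̂ = 424.74 − 467.4637 = -42.7237 → -42.724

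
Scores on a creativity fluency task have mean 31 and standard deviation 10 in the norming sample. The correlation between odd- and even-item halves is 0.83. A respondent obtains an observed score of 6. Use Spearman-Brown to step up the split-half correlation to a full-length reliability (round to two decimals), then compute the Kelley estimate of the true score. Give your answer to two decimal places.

8.25

Spearman-Brown: ρ = 2r/(1 + r) = 2(0.83)/(1 + 0.83) = 1.660/1.83 = 0.9071 → 0.91
T̂ = ρX + (1 − ρ)μ
  = 0.91 × 6 + 0.09 × 31
  = 5.46 + 2.79
  = 8.250
  ≈ 8.25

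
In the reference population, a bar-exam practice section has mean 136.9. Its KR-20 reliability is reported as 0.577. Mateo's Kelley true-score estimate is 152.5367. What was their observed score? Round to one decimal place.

T̂ = ρX + (1 − ρ)μ  ⇒  X = (T̂ − (1 − ρ)μ) / ρ
X = (152.5367 − 0.423 × 136.9) / 0.577 = (152.5367 − 57.9087) / 0.577 = 94.6280 / 0.577 = 164.000

164.0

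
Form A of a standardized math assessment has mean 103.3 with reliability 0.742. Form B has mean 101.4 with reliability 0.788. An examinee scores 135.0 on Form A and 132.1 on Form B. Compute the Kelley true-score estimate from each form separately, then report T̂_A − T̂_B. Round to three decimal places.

T̂_A = 0.742(135.0) + 0.258(103.3) = 126.82140
T̂_B = 0.788(132.1) + 0.212(101.4) = 125.59160
T̂_A − T̂_B = 1.22980

1.230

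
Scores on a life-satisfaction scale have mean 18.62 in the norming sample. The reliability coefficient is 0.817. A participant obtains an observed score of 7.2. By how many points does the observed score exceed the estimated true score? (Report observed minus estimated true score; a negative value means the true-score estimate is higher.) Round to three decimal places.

T̂ = ρX + (1 − ρ)μ
  = 0.817 × 7.2 + 0.183 × 18.62
  = 5.8824 + 3.40746
  = 9.28986
  ≈ 9.2899
X − T̂ = 7.2 − 9.2899 = -2.0899 → -2.090

-2.090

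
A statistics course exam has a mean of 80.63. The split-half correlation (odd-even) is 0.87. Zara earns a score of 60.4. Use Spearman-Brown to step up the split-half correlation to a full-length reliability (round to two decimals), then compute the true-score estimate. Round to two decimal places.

Spearman-Brown: ρ = 2r/(1 + r) = 2(0.87)/(1 + 0.87) = 1.740/1.87 = 0.9305 → 0.93
T̂ = ρX + (1 − ρ)μ
  = 0.93 × 60.4 + 0.07 × 80.63
  = 56.172 + 5.6441
  = 61.816
  ≈ 61.82

61.82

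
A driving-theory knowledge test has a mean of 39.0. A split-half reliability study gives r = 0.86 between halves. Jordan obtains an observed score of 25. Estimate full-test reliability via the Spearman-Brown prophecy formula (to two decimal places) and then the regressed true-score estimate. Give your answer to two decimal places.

Spearman-Brown: ρ = 2r/(1 + r) = 2(0.86)/(1 + 0.86) = 1.720/1.86 = 0.9247 → 0.92
T̂ = 0.92(25) + 0.08(39.0) = 23.00 + 3.120 = 26.120 → 26.12

26.12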